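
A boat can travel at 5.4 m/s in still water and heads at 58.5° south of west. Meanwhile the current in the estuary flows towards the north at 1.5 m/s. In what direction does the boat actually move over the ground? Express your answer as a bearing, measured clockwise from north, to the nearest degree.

222°

Taking east as x and north as y: velocity relative to the water = (-2.821, -4.604) m/s; the water relative to ground = (0.000, 1.500) m/s.
Velocity relative to ground = (-2.821, -4.604) + (0.000, 1.500) = (-2.821, -3.104) m/s.
Bearing = atan2(-2.82, -3.10) = 222.27° clockwise from north.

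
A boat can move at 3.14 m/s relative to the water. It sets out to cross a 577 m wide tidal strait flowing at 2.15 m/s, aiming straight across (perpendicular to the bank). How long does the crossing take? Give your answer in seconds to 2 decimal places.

The component of the boat's velocity perpendicular to the bank is 3.14 m/s.
The current is parallel to the bank, so it does not affect the crossing time.
Time = 577 / 3.140 = 183.758 s.

183.76 s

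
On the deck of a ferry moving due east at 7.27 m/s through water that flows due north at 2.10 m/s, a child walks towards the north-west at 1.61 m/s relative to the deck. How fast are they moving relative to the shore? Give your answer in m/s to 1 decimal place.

6.9 m/s

In east/north components (m/s): child relative to ferry = (-1.138, 1.138); ferry relative to water = (7.270, 0.000); water relative to ground = (0.000, 2.100).
Sum = (6.132, 3.238) m/s.
Speed = |(6.132, 3.238)| = 6.934 m/s.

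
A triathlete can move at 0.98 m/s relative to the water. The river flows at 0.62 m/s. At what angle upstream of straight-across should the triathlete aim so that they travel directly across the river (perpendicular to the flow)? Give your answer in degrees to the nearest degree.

39°

To cancel the current, the upstream component of the triathlete's velocity must equal the flow: 0.98 sin θ = 0.62.
sin θ = 0.62 / 0.98 = 0.6327.
θ = arcsin(0.6327) = 39.246°.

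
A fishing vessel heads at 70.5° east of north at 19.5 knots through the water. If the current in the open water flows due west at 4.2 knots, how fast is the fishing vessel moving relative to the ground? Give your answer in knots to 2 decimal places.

Taking east as x and north as y: velocity relative to the water = (18.382, 6.509) knots; the water relative to ground = (-4.200, 0.000) knots.
Velocity relative to ground = (18.382, 6.509) + (-4.200, 0.000) = (14.182, 6.509) knots.
Speed = |(14.182, 6.509)| = 15.604 knots.

15.60 knots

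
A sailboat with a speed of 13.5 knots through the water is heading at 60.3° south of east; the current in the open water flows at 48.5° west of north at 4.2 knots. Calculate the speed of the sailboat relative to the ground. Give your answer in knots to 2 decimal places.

9.62 knots

Taking east as x and north as y: velocity relative to the water = (6.689, -11.727) knots; the water relative to ground = (-3.146, 2.783) knots.
Velocity relative to ground = (6.689, -11.727) + (-3.146, 2.783) = (3.543, -8.944) knots.
Speed = |(3.543, -8.944)| = 9.620 knots.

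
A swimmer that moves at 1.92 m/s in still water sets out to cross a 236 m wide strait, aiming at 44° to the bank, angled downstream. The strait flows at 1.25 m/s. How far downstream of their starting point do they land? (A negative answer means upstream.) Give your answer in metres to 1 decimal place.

465.6 m

Perpendicular speed = 1.334 m/s; crossing time = 236 / 1.334 = 176.945 s.
Net downstream speed = 2.631 m/s.
Drift = 2.631 × 176.945 = 465.567 m (downstream).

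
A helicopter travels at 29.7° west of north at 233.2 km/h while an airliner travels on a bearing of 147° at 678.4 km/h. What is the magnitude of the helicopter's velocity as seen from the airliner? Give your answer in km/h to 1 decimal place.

Taking east as x and north as y: helicopter velocity = (-115.541, 202.565) km/h; airliner velocity = (369.483, -568.954) km/h.
Velocity of helicopter relative to airliner = (-115.541, 202.565) − (369.483, -568.954) = (-485.024, 771.519) km/h.
Magnitude = |(-485.024, 771.519)| = 911.312 km/h.

911.3 km/h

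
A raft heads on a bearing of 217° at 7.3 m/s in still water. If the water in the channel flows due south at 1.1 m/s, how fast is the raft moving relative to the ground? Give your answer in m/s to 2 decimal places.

Taking east as x and north as y: velocity relative to the water = (-4.393, -5.830) m/s; the water relative to ground = (0.000, -1.100) m/s.
Velocity relative to ground = (-4.393, -5.830) + (0.000, -1.100) = (-4.393, -6.930) m/s.
Speed = |(-4.393, -6.930)| = 8.205 m/s.

8.21 m/s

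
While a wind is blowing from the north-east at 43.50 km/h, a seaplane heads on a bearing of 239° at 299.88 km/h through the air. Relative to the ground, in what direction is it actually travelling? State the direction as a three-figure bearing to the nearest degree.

237°

Taking east as x and north as y: velocity relative to the air = (-257.047, -154.450) km/h; the air relative to ground = (-30.759, -30.759) km/h.
Velocity relative to ground = (-257.047, -154.450) + (-30.759, -30.759) = (-287.806, -185.209) km/h.
Bearing = atan2(-287.81, -185.21) = 237.24° clockwise from north.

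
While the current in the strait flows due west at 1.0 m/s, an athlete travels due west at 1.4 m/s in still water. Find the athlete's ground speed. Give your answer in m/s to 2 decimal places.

2.40 m/s

Taking east as x and north as y: velocity relative to the water = (-1.400, 0.000) m/s; the water relative to ground = (-1.000, 0.000) m/s.
Velocity relative to ground = (-1.400, 0.000) + (-1.000, 0.000) = (-2.400, 0.000) m/s.
Speed = |(-2.400, 0.000)| = 2.400 m/s.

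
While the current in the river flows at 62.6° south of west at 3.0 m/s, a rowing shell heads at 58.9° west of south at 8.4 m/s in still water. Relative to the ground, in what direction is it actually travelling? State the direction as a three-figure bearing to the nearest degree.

Taking east as x and north as y: velocity relative to the water = (-7.193, -4.339) m/s; the water relative to ground = (-1.381, -2.663) m/s.
Velocity relative to ground = (-7.193, -4.339) + (-1.381, -2.663) = (-8.573, -7.002) m/s.
Bearing = atan2(-8.57, -7.00) = 230.76° clockwise from north.

231°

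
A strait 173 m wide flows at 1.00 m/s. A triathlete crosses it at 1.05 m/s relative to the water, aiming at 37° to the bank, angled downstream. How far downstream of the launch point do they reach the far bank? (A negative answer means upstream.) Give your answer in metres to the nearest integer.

Perpendicular speed = 0.632 m/s; crossing time = 173 / 0.632 = 273.775 s.
Net downstream speed = 1.839 m/s.
Drift = 1.839 × 273.775 = 503.354 m (downstream).

503 m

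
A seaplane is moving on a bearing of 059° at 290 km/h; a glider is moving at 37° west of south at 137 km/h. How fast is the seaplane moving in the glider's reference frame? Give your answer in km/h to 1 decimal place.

420.2 km/h

Taking east as x and north as y: seaplane velocity = (248.579, 149.361) km/h; glider velocity = (-82.449, -109.413) km/h.
Velocity of seaplane relative to glider = (248.579, 149.361) − (-82.449, -109.413) = (331.027, 258.774) km/h.
Magnitude = |(331.027, 258.774)| = 420.170 km/h.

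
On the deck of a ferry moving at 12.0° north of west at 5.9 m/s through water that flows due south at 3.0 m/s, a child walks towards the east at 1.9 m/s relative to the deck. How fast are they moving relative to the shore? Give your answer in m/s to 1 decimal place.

In east/north components (m/s): child relative to ferry = (1.900, 0.000); ferry relative to water = (-5.771, 1.227); water relative to ground = (0.000, -3.000).
Sum = (-3.871, -1.773) m/s.
Speed = |(-3.871, -1.773)| = 4.258 m/s.

4.3 m/s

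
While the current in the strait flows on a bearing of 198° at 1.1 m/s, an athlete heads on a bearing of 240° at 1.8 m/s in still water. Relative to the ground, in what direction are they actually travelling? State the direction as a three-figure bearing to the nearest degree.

Taking east as x and north as y: velocity relative to the water = (-1.559, -0.900) m/s; the water relative to ground = (-0.340, -1.046) m/s.
Velocity relative to ground = (-1.559, -0.900) + (-0.340, -1.046) = (-1.899, -1.946) m/s.
Bearing = atan2(-1.90, -1.95) = 224.29° clockwise from north.

224°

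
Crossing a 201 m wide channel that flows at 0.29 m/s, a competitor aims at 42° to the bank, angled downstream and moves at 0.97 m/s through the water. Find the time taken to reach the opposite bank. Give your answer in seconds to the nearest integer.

The component of the competitor's velocity perpendicular to the bank is 0.97 × sin 42° = 0.649 m/s.
Only the cross-stream component determines the crossing time; the current contributes nothing perpendicular to the bank.
Time = 201 / 0.649 = 309.680 s.

310 s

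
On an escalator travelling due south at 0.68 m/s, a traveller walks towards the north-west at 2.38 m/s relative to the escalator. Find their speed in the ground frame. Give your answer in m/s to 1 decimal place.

Taking east as x and north as y: escalator velocity = (0.000, -0.680) m/s; traveller velocity relative to escalator = (-1.683, 1.683) m/s.
Velocity relative to ground = (0.000, -0.680) + (-1.683, 1.683) = (-1.683, 1.003) m/s.
Speed = |(-1.683, 1.003)| = 1.959 m/s.

2.0 m/s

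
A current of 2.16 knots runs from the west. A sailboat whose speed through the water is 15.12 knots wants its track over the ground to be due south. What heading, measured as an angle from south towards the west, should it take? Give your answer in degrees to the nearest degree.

8°

The current pushes perpendicular to the desired track; the heading must have a component into the current equal to 2.16 knots: 15.12 sin θ = 2.16.
sin θ = 0.1429, so θ = 8.213°.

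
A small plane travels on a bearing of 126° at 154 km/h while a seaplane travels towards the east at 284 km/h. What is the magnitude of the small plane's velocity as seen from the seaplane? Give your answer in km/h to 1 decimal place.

183.3 km/h

Taking east as x and north as y: small plane velocity = (124.589, -90.519) km/h; seaplane velocity = (284.000, 0.000) km/h.
Velocity of small plane relative to seaplane = (124.589, -90.519) − (284.000, 0.000) = (-159.411, -90.519) km/h.
Magnitude = |(-159.411, -90.519)| = 183.318 km/h.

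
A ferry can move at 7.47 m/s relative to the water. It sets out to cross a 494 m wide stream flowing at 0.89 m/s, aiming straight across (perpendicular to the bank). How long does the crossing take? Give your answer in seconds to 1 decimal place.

66.1 s

The component of the ferry's velocity perpendicular to the bank is 7.47 m/s.
The flow acts along the bank and has no component across it.
Time = 494 / 7.470 = 66.131 s.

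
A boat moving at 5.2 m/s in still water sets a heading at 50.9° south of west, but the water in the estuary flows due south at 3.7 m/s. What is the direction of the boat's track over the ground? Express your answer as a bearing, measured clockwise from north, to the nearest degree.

203°

Taking east as x and north as y: velocity relative to the water = (-3.280, -4.035) m/s; the water relative to ground = (0.000, -3.700) m/s.
Velocity relative to ground = (-3.280, -4.035) + (0.000, -3.700) = (-3.280, -7.735) m/s.
Bearing = atan2(-3.28, -7.74) = 202.97° clockwise from north.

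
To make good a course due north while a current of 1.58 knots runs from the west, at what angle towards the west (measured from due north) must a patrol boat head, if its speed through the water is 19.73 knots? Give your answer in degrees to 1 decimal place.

The current pushes perpendicular to the desired track; the heading must have a component into the current equal to 1.58 knots: 19.73 sin θ = 1.58.
sin θ = 0.0801, so θ = 4.593°.

4.6°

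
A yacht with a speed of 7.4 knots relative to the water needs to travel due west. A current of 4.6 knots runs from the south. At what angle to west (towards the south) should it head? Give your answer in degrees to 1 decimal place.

38.4°

The current pushes perpendicular to the desired track; the heading must have a component into the current equal to 4.6 knots: 7.4 sin θ = 4.6.
sin θ = 0.6216, so θ = 38.435°.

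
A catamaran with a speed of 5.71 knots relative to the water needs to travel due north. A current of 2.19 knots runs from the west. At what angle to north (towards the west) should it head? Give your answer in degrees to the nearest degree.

The current pushes perpendicular to the desired track; the heading must have a component into the current equal to 2.19 knots: 5.71 sin θ = 2.19.
sin θ = 0.3835, so θ = 22.553°.

23°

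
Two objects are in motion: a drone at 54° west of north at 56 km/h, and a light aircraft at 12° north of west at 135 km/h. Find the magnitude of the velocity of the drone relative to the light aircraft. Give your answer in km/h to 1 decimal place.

86.9 km/h

Taking east as x and north as y: drone velocity = (-45.305, 32.916) km/h; light aircraft velocity = (-132.050, 28.068) km/h.
Velocity of drone relative to light aircraft = (-45.305, 32.916) − (-132.050, 28.068) = (86.745, 4.848) km/h.
Magnitude = |(86.745, 4.848)| = 86.880 km/h.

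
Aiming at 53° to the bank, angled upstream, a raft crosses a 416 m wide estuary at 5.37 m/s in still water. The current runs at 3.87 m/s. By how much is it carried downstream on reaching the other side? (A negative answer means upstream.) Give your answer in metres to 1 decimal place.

Perpendicular speed = 4.289 m/s; crossing time = 416 / 4.289 = 97.000 s.
Net downstream speed = 0.638 m/s.
Drift = 0.638 × 97.000 = 61.910 m (downstream).

61.9 m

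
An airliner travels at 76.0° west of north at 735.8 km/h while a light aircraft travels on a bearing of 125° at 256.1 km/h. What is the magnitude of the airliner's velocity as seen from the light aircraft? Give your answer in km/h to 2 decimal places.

979.20 km/h

Taking east as x and north as y: airliner velocity = (-713.944, 178.006) km/h; light aircraft velocity = (209.785, -146.893) km/h.
Velocity of airliner relative to light aircraft = (-713.944, 178.006) − (209.785, -146.893) = (-923.728, 324.899) km/h.
Magnitude = |(-923.728, 324.899)| = 979.200 km/h.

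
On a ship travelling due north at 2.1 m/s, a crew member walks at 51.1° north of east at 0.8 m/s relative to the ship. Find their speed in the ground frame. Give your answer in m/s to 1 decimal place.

Taking east as x and north as y: ship velocity = (0.000, 2.100) m/s; crew member velocity relative to ship = (0.502, 0.623) m/s.
Velocity relative to ground = (0.000, 2.100) + (0.502, 0.623) = (0.502, 2.723) m/s.
Speed = |(0.502, 2.723)| = 2.769 m/s.

2.8 m/s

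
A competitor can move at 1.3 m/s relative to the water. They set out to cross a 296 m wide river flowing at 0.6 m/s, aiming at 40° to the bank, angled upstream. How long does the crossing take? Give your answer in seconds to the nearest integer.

354 s

The component of the competitor's velocity perpendicular to the bank is 1.3 × sin 40° = 0.836 m/s.
The flow acts along the bank and has no component across it.
Time = 296 / 0.836 = 354.226 s.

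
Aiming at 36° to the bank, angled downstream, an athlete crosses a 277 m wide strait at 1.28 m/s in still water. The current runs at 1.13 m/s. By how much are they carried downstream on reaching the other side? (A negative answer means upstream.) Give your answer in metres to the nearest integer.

797 m

Perpendicular speed = 0.752 m/s; crossing time = 277 / 0.752 = 368.172 s.
Net downstream speed = 2.166 m/s.
Drift = 2.166 × 368.172 = 797.292 m (downstream).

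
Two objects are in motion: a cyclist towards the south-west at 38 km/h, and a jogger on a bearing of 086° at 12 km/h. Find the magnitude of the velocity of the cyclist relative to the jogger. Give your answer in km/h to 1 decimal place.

47.7 km/h

Taking east as x and north as y: cyclist velocity = (-26.870, -26.870) km/h; jogger velocity = (11.971, 0.837) km/h.
Velocity of cyclist relative to jogger = (-26.870, -26.870) − (11.971, 0.837) = (-38.841, -27.707) km/h.
Magnitude = |(-38.841, -27.707)| = 47.711 km/h.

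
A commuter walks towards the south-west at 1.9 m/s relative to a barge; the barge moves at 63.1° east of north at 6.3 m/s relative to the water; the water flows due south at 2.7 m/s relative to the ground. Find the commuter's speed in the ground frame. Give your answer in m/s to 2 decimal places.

In east/north components (m/s): commuter relative to barge = (-1.344, -1.344); barge relative to water = (5.618, 2.850); water relative to ground = (0.000, -2.700).
Sum = (4.275, -1.193) m/s.
Speed = |(4.275, -1.193)| = 4.438 m/s.

4.44 m/s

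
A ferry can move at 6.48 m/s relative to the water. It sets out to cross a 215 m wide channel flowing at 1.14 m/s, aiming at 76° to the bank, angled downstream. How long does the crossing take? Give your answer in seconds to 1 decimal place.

34.2 s

The component of the ferry's velocity perpendicular to the bank is 6.48 × sin 76° = 6.288 m/s.
The current is parallel to the bank, so it does not affect the crossing time.
Time = 215 / 6.288 = 34.195 s.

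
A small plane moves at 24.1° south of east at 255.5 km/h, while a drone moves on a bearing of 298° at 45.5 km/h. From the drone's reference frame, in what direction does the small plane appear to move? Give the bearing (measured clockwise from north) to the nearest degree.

Taking east as x and north as y: small plane velocity = (233.229, -104.328) km/h; drone velocity = (-40.174, 21.361) km/h.
Velocity of small plane relative to drone = (233.229, -104.328) − (-40.174, 21.361) = (273.403, -125.689) km/h.
Bearing = atan2(273.40, -125.69) = 114.69° clockwise from north.

115°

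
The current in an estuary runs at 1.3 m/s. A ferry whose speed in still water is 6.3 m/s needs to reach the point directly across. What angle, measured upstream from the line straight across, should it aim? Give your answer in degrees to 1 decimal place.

To cancel the current, the upstream component of the ferry's velocity must equal the flow: 6.3 sin θ = 1.3.
sin θ = 1.3 / 6.3 = 0.2063.
θ = arcsin(0.2063) = 11.908°.

11.9°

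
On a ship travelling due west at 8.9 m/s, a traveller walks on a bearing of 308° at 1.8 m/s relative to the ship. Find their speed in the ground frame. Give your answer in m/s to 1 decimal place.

Taking east as x and north as y: ship velocity = (-8.900, 0.000) m/s; traveller velocity relative to ship = (-1.418, 1.108) m/s.
Velocity relative to ground = (-8.900, 0.000) + (-1.418, 1.108) = (-10.318, 1.108) m/s.
Speed = |(-10.318, 1.108)| = 10.378 m/s.

10.4 m/s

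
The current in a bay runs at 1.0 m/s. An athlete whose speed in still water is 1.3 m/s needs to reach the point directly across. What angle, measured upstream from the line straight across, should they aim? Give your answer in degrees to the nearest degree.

To cancel the current, the upstream component of the athlete's velocity must equal the flow: 1.3 sin θ = 1.0.
sin θ = 1.0 / 1.3 = 0.7692.
θ = arcsin(0.7692) = 50.285°.

50°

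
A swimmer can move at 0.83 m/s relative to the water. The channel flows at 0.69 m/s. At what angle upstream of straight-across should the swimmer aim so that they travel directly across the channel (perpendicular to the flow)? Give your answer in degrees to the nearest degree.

To cancel the current, the upstream component of the swimmer's velocity must equal the flow: 0.83 sin θ = 0.69.
sin θ = 0.69 / 0.83 = 0.8313.
θ = arcsin(0.8313) = 56.235°.

56°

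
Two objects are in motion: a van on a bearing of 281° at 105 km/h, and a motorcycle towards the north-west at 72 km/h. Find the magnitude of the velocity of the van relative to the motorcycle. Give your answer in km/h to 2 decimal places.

Taking east as x and north as y: van velocity = (-103.071, 20.035) km/h; motorcycle velocity = (-50.912, 50.912) km/h.
Velocity of van relative to motorcycle = (-103.071, 20.035) − (-50.912, 50.912) = (-52.159, -30.877) km/h.
Magnitude = |(-52.159, -30.877)| = 60.613 km/h.

60.61 km/h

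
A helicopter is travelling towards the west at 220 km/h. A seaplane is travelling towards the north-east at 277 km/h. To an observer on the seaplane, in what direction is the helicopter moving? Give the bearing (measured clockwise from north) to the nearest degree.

Taking east as x and north as y: helicopter velocity = (-220.000, 0.000) km/h; seaplane velocity = (195.869, 195.869) km/h.
Velocity of helicopter relative to seaplane = (-220.000, 0.000) − (195.869, 195.869) = (-415.869, -195.869) km/h.
Bearing = atan2(-415.87, -195.87) = 244.78° clockwise from north.

245°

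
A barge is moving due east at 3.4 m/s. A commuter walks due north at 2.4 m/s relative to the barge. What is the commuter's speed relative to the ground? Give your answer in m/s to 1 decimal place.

4.2 m/s

Taking east as x and north as y: barge velocity = (3.400, 0.000) m/s; commuter velocity relative to barge = (0.000, 2.400) m/s.
Velocity relative to ground = (3.400, 0.000) + (0.000, 2.400) = (3.400, 2.400) m/s.
Speed = |(3.400, 2.400)| = 4.162 m/s.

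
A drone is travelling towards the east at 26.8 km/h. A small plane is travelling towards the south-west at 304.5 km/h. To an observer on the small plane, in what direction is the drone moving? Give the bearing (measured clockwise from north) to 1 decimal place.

Taking east as x and north as y: drone velocity = (26.800, 0.000) km/h; small plane velocity = (-215.314, -215.314) km/h.
Velocity of drone relative to small plane = (26.800, 0.000) − (-215.314, -215.314) = (242.114, 215.314) km/h.
Bearing = atan2(242.11, 215.31) = 48.35° clockwise from north.

048.4°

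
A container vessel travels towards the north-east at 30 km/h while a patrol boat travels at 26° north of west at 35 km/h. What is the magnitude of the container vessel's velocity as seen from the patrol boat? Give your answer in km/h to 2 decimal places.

53.00 km/h

Taking east as x and north as y: container vessel velocity = (21.213, 21.213) km/h; patrol boat velocity = (-31.458, 15.343) km/h.
Velocity of container vessel relative to patrol boat = (21.213, 21.213) − (-31.458, 15.343) = (52.671, 5.870) km/h.
Magnitude = |(52.671, 5.870)| = 52.997 km/h.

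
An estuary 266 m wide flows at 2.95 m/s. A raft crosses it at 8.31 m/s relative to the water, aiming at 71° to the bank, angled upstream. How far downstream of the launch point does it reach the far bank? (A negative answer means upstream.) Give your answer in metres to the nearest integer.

8 m

Perpendicular speed = 7.857 m/s; crossing time = 266 / 7.857 = 33.854 s.
Net downstream speed = 0.245 m/s.
Drift = 0.245 × 33.854 = 8.278 m (downstream).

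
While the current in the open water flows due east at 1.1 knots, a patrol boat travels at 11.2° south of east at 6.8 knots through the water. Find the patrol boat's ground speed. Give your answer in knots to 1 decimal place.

Taking east as x and north as y: velocity relative to the water = (6.670, -1.321) knots; the water relative to ground = (1.100, 0.000) knots.
Velocity relative to ground = (6.670, -1.321) + (1.100, 0.000) = (7.770, -1.321) knots.
Speed = |(7.770, -1.321)| = 7.882 knots.

7.9 knots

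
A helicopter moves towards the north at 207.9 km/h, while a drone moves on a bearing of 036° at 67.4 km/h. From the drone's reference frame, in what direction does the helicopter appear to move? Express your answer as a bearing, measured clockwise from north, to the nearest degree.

346°

Taking east as x and north as y: helicopter velocity = (0.000, 207.900) km/h; drone velocity = (39.617, 54.528) km/h.
Velocity of helicopter relative to drone = (0.000, 207.900) − (39.617, 54.528) = (-39.617, 153.372) km/h.
Bearing = atan2(-39.62, 153.37) = 345.52° clockwise from north.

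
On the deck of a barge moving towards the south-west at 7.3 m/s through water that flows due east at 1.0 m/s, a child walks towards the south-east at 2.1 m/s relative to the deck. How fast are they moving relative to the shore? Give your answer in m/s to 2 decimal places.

In east/north components (m/s): child relative to barge = (1.485, -1.485); barge relative to water = (-5.162, -5.162); water relative to ground = (1.000, 0.000).
Sum = (-2.677, -6.647) m/s.
Speed = |(-2.677, -6.647)| = 7.166 m/s.

7.17 m/s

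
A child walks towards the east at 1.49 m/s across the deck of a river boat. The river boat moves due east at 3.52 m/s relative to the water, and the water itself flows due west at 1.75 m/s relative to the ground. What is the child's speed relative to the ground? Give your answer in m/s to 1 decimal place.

In east/north components (m/s): child relative to river boat = (1.490, 0.000); river boat relative to water = (3.520, 0.000); water relative to ground = (-1.750, 0.000).
Sum = (3.260, 0.000) m/s.
Speed = |(3.260, 0.000)| = 3.260 m/s.

3.3 m/s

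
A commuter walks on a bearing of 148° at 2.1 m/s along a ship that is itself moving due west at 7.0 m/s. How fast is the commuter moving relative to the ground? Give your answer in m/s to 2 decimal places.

Taking east as x and north as y: ship velocity = (-7.000, 0.000) m/s; commuter velocity relative to ship = (1.113, -1.781) m/s.
Velocity relative to ground = (-7.000, 0.000) + (1.113, -1.781) = (-5.887, -1.781) m/s.
Speed = |(-5.887, -1.781)| = 6.151 m/s.

6.15 m/s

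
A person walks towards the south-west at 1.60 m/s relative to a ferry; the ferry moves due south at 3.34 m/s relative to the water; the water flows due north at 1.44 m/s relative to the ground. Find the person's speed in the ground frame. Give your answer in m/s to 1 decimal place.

In east/north components (m/s): person relative to ferry = (-1.131, -1.131); ferry relative to water = (0.000, -3.340); water relative to ground = (0.000, 1.440).
Sum = (-1.131, -3.031) m/s.
Speed = |(-1.131, -3.031)| = 3.236 m/s.

3.2 m/s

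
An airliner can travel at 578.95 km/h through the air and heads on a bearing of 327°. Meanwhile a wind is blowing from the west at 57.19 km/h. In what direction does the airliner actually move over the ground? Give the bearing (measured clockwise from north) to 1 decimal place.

332.0°

Taking east as x and north as y: velocity relative to the air = (-315.319, 485.548) km/h; the air relative to ground = (57.190, 0.000) km/h.
Velocity relative to ground = (-315.319, 485.548) + (57.190, 0.000) = (-258.129, 485.548) km/h.
Bearing = atan2(-258.13, 485.55) = 332.00° clockwise from north.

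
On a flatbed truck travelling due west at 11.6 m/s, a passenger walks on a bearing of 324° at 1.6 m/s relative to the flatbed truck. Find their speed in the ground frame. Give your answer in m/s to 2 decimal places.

Taking east as x and north as y: flatbed truck velocity = (-11.600, 0.000) m/s; passenger velocity relative to flatbed truck = (-0.940, 1.294) m/s.
Velocity relative to ground = (-11.600, 0.000) + (-0.940, 1.294) = (-12.540, 1.294) m/s.
Speed = |(-12.540, 1.294)| = 12.607 m/s.

12.61 m/s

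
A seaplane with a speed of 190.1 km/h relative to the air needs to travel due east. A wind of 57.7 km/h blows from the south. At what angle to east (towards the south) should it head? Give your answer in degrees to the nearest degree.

The wind pushes perpendicular to the desired track; the heading must have a component into the wind equal to 57.7 km/h: 190.1 sin θ = 57.7.
sin θ = 0.3035, so θ = 17.669°.

18°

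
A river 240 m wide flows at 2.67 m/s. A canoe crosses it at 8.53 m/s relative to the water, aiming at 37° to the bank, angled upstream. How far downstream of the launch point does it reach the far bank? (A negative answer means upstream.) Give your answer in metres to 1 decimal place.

-193.7 m

Perpendicular speed = 5.133 m/s; crossing time = 240 / 5.133 = 46.752 s.
Net downstream speed = -4.142 m/s.
Drift = -4.142 × 46.752 = -193.663 m (upstream).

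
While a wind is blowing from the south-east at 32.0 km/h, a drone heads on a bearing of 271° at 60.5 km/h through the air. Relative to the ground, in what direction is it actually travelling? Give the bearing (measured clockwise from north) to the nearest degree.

Taking east as x and north as y: velocity relative to the air = (-60.491, 1.056) km/h; the air relative to ground = (-22.627, 22.627) km/h.
Velocity relative to ground = (-60.491, 1.056) + (-22.627, 22.627) = (-83.118, 23.683) km/h.
Bearing = atan2(-83.12, 23.68) = 285.90° clockwise from north.

286°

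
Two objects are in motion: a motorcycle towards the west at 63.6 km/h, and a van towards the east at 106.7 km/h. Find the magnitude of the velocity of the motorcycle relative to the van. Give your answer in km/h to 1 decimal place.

170.3 km/h

Taking east as x and north as y: motorcycle velocity = (-63.600, 0.000) km/h; van velocity = (106.700, 0.000) km/h.
Velocity of motorcycle relative to van = (-63.600, 0.000) − (106.700, 0.000) = (-170.300, 0.000) km/h.
Magnitude = |(-170.300, 0.000)| = 170.300 km/h.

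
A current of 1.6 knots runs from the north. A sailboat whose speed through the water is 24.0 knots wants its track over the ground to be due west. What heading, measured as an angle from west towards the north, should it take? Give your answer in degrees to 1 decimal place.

3.8°

The current pushes perpendicular to the desired track; the heading must have a component into the current equal to 1.6 knots: 24.0 sin θ = 1.6.
sin θ = 0.0667, so θ = 3.823°.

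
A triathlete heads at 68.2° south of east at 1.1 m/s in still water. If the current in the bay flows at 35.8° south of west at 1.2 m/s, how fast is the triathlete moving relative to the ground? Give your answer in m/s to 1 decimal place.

1.8 m/s

Taking east as x and north as y: velocity relative to the water = (0.409, -1.021) m/s; the water relative to ground = (-0.973, -0.702) m/s.
Velocity relative to ground = (0.409, -1.021) + (-0.973, -0.702) = (-0.565, -1.723) m/s.
Speed = |(-0.565, -1.723)| = 1.813 m/s.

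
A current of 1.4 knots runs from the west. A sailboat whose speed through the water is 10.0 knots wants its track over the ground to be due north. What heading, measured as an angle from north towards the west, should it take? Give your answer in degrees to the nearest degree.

The current pushes perpendicular to the desired track; the heading must have a component into the current equal to 1.4 knots: 10.0 sin θ = 1.4.
sin θ = 0.1400, so θ = 8.048°.

8°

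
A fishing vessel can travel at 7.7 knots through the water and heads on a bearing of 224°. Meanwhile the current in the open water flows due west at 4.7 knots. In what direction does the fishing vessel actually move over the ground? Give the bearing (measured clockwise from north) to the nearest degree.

241°

Taking east as x and north as y: velocity relative to the water = (-5.349, -5.539) knots; the water relative to ground = (-4.700, 0.000) knots.
Velocity relative to ground = (-5.349, -5.539) + (-4.700, 0.000) = (-10.049, -5.539) knots.
Bearing = atan2(-10.05, -5.54) = 241.14° clockwise from north.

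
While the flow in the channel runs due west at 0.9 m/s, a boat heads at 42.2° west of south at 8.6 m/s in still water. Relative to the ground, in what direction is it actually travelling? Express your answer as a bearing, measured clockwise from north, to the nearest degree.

Taking east as x and north as y: velocity relative to the water = (-5.777, -6.371) m/s; the water relative to ground = (-0.900, 0.000) m/s.
Velocity relative to ground = (-5.777, -6.371) + (-0.900, 0.000) = (-6.677, -6.371) m/s.
Bearing = atan2(-6.68, -6.37) = 226.34° clockwise from north.

226°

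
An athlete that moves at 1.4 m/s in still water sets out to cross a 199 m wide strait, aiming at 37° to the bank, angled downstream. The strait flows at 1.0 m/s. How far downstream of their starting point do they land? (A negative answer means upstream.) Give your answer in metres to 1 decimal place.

500.3 m

Perpendicular speed = 0.843 m/s; crossing time = 199 / 0.843 = 236.190 s.
Net downstream speed = 2.118 m/s.
Drift = 2.118 × 236.190 = 500.272 m (downstream).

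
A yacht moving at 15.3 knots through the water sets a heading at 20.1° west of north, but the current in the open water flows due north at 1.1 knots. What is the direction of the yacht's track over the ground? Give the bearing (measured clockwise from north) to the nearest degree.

341°

Taking east as x and north as y: velocity relative to the water = (-5.258, 14.368) knots; the water relative to ground = (0.000, 1.100) knots.
Velocity relative to ground = (-5.258, 14.368) + (0.000, 1.100) = (-5.258, 15.468) knots.
Bearing = atan2(-5.26, 15.47) = 341.23° clockwise from north.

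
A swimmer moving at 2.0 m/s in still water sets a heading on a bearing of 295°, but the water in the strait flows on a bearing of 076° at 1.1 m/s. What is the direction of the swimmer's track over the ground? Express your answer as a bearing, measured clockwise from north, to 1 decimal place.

326.2°

Taking east as x and north as y: velocity relative to the water = (-1.813, 0.845) m/s; the water relative to ground = (1.067, 0.266) m/s.
Velocity relative to ground = (-1.813, 0.845) + (1.067, 0.266) = (-0.745, 1.111) m/s.
Bearing = atan2(-0.75, 1.11) = 326.15° clockwise from north.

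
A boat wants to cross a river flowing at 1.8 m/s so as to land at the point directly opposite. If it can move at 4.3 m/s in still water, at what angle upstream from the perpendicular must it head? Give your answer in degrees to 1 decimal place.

To cancel the current, the upstream component of the boat's velocity must equal the flow: 4.3 sin θ = 1.8.
sin θ = 1.8 / 4.3 = 0.4186.
θ = arcsin(0.4186) = 24.747°.

24.7°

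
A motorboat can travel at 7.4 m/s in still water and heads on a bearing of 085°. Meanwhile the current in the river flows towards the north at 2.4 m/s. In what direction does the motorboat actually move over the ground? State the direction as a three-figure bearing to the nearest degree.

068°

Taking east as x and north as y: velocity relative to the water = (7.372, 0.645) m/s; the water relative to ground = (0.000, 2.400) m/s.
Velocity relative to ground = (7.372, 0.645) + (0.000, 2.400) = (7.372, 3.045) m/s.
Bearing = atan2(7.37, 3.04) = 67.56° clockwise from north.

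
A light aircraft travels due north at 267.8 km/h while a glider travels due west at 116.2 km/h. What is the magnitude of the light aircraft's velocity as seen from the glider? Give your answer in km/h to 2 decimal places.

Taking east as x and north as y: light aircraft velocity = (0.000, 267.800) km/h; glider velocity = (-116.200, 0.000) km/h.
Velocity of light aircraft relative to glider = (0.000, 267.800) − (-116.200, 0.000) = (116.200, 267.800) km/h.
Magnitude = |(116.200, 267.800)| = 291.923 km/h.

291.92 km/h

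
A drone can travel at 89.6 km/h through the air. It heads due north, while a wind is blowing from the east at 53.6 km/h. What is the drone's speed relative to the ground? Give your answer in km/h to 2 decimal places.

Taking east as x and north as y: velocity relative to the air = (0.000, 89.600) km/h; the air relative to ground = (-53.600, 0.000) km/h.
Velocity relative to ground = (0.000, 89.600) + (-53.600, 0.000) = (-53.600, 89.600) km/h.
Speed = |(-53.600, 89.600)| = 104.408 km/h.

104.41 km/h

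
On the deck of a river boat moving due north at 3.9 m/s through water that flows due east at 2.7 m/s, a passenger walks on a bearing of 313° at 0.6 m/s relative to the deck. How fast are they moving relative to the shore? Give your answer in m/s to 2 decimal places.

In east/north components (m/s): passenger relative to river boat = (-0.439, 0.409); river boat relative to water = (0.000, 3.900); water relative to ground = (2.700, 0.000).
Sum = (2.261, 4.309) m/s.
Speed = |(2.261, 4.309)| = 4.866 m/s.

4.87 m/s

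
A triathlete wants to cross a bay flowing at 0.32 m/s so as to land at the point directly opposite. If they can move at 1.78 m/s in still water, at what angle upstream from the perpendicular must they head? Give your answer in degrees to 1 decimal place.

10.4°

To cancel the current, the upstream component of the triathlete's velocity must equal the flow: 1.78 sin θ = 0.32.
sin θ = 0.32 / 1.78 = 0.1798.
θ = arcsin(0.1798) = 10.357°.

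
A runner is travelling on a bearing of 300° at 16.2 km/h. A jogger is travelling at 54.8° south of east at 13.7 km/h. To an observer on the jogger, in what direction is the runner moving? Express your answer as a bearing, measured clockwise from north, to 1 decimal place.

Taking east as x and north as y: runner velocity = (-14.030, 8.100) km/h; jogger velocity = (7.897, -11.195) km/h.
Velocity of runner relative to jogger = (-14.030, 8.100) − (7.897, -11.195) = (-21.927, 19.295) km/h.
Bearing = atan2(-21.93, 19.29) = 311.35° clockwise from north.

311.3°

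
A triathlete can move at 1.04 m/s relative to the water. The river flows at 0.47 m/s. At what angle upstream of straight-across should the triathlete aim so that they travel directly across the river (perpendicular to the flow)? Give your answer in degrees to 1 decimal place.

26.9°

To cancel the current, the upstream component of the triathlete's velocity must equal the flow: 1.04 sin θ = 0.47.
sin θ = 0.47 / 1.04 = 0.4519.
θ = arcsin(0.4519) = 26.867°.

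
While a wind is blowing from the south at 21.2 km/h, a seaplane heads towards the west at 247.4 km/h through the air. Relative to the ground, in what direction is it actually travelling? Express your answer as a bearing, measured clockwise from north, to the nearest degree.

Taking east as x and north as y: velocity relative to the air = (-247.400, 0.000) km/h; the air relative to ground = (0.000, 21.200) km/h.
Velocity relative to ground = (-247.400, 0.000) + (0.000, 21.200) = (-247.400, 21.200) km/h.
Bearing = atan2(-247.40, 21.20) = 274.90° clockwise from north.

275°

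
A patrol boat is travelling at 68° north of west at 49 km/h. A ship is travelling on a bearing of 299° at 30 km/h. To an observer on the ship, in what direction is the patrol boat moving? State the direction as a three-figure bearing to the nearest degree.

014°

Taking east as x and north as y: patrol boat velocity = (-18.356, 45.432) km/h; ship velocity = (-26.239, 14.544) km/h.
Velocity of patrol boat relative to ship = (-18.356, 45.432) − (-26.239, 14.544) = (7.883, 30.888) km/h.
Bearing = atan2(7.88, 30.89) = 14.32° clockwise from north.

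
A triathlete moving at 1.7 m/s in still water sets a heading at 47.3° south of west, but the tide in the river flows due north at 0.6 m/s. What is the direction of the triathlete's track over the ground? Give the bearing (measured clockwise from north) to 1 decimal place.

240.6°

Taking east as x and north as y: velocity relative to the water = (-1.153, -1.249) m/s; the water relative to ground = (0.000, 0.600) m/s.
Velocity relative to ground = (-1.153, -1.249) + (0.000, 0.600) = (-1.153, -0.649) m/s.
Bearing = atan2(-1.15, -0.65) = 240.61° clockwise from north.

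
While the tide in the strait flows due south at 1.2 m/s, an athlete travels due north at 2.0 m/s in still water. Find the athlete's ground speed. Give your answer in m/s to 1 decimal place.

0.8 m/s

Taking east as x and north as y: velocity relative to the water = (0.000, 2.000) m/s; the water relative to ground = (0.000, -1.200) m/s.
Velocity relative to ground = (0.000, 2.000) + (0.000, -1.200) = (0.000, 0.800) m/s.
Speed = |(0.000, 0.800)| = 0.800 m/s.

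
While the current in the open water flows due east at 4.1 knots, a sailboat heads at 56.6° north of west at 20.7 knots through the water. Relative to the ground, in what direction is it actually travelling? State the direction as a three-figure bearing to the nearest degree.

337°

Taking east as x and north as y: velocity relative to the water = (-11.395, 17.281) knots; the water relative to ground = (4.100, 0.000) knots.
Velocity relative to ground = (-11.395, 17.281) + (4.100, 0.000) = (-7.295, 17.281) knots.
Bearing = atan2(-7.29, 17.28) = 337.11° clockwise from north.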